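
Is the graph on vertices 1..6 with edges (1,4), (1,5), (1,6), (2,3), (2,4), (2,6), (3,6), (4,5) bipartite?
No (odd cycle of length 3: 4 -> 1 -> 5 -> 4)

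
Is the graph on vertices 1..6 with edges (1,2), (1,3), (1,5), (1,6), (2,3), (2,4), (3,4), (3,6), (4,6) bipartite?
No (odd cycle of length 3: 3 -> 1 -> 2 -> 3)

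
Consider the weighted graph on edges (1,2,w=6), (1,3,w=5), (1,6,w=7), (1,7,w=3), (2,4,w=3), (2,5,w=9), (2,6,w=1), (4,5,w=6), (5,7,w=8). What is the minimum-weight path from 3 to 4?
14 (path: 3 -> 1 -> 2 -> 4; weights 5 + 6 + 3 = 14)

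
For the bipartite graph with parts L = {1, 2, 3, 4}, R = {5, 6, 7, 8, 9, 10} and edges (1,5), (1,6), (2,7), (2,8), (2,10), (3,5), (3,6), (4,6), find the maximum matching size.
3 (matching: (1,6), (2,10), (3,5); upper bound min(|L|,|R|) = min(4,6) = 4)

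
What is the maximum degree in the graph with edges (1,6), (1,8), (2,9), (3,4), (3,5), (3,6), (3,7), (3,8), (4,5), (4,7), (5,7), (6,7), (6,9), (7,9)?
5 (attained at vertices 3, 7)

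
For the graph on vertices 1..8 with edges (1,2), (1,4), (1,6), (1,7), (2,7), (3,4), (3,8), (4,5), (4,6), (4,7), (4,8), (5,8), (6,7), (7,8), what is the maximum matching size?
4 (matching: (1,6), (2,7), (3,8), (4,5); upper bound floor(n/2) = floor(8/2) = 4)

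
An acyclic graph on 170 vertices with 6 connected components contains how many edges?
164 (Each of the 6 component trees on V_i vertices has V_i - 1 edges; summing gives V - C = 170 - 6 = 164)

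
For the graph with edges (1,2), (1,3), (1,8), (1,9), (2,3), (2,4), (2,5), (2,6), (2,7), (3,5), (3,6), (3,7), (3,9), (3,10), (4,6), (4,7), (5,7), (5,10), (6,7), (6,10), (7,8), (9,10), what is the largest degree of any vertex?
7 (attained at vertex 3)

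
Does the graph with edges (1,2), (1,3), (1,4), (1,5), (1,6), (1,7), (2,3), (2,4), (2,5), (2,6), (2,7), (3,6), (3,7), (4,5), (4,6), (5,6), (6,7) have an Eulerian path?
Yes — and in fact it has an Eulerian circuit (the graph is connected and all 7 vertices have even degree)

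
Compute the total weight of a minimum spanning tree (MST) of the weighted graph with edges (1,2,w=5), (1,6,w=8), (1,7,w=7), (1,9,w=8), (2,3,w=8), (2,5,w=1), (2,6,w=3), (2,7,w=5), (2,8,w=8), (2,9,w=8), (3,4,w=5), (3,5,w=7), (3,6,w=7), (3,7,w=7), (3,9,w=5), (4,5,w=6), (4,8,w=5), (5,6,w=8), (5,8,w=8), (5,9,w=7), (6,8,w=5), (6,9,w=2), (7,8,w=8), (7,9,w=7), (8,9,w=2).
28 (MST edges: (1,2,w=5), (2,5,w=1), (2,6,w=3), (2,7,w=5), (3,4,w=5), (3,9,w=5), (6,9,w=2), (8,9,w=2); sum of weights 5 + 1 + 3 + 5 + 5 + 5 + 2 + 2 = 28)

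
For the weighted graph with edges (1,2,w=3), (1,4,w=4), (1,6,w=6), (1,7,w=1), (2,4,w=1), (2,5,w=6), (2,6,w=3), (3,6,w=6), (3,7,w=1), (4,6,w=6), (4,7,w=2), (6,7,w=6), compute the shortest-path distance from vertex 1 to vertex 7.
1 (path: 1 -> 7; weights 1 = 1)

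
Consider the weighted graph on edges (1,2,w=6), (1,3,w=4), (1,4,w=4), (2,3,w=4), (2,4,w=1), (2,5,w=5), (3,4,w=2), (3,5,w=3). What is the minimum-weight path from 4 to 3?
2 (path: 4 -> 3; weights 2 = 2)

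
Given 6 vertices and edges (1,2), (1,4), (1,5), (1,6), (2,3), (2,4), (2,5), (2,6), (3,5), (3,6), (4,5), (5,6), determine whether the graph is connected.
Yes (BFS from 1 visits [1, 2, 4, 5, 6, 3] — all 6 vertices reached)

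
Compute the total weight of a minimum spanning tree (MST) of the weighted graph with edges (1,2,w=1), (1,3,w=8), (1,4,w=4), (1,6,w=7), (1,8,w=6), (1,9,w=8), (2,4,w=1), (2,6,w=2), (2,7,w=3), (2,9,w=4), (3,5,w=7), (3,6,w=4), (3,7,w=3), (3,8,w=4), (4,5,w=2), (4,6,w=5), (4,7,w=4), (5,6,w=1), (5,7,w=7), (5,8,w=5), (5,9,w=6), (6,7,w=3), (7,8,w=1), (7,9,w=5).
16 (MST edges: (1,2,w=1), (2,4,w=1), (2,6,w=2), (2,7,w=3), (2,9,w=4), (3,7,w=3), (5,6,w=1), (7,8,w=1); sum of weights 1 + 1 + 2 + 3 + 4 + 3 + 1 + 1 = 16)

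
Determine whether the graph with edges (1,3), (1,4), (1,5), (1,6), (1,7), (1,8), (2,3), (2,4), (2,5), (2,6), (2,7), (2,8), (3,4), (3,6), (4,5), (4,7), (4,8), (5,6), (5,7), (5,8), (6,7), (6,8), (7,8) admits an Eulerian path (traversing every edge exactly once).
Yes — and in fact it has an Eulerian circuit (the graph is connected and all 8 vertices have even degree)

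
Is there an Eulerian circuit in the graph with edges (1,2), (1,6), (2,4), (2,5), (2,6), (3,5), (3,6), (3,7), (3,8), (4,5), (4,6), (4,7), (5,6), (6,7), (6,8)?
No (2 vertices have odd degree: {6, 7}; Eulerian circuit requires 0)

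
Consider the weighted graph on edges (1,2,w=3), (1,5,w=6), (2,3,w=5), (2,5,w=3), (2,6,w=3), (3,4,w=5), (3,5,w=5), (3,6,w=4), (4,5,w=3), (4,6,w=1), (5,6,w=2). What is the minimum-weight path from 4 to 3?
5 (path: 4 -> 3; weights 5 = 5)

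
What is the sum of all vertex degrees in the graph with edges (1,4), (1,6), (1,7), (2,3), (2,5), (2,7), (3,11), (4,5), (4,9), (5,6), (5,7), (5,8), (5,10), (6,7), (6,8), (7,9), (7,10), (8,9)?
36 (handshake: sum of degrees = 2|E| = 2 x 18 = 36)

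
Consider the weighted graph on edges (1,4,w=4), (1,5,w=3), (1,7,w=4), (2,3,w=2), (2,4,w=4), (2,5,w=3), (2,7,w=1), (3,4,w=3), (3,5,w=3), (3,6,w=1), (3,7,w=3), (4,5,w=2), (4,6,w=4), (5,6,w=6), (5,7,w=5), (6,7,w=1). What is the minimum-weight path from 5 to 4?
2 (path: 5 -> 4; weights 2 = 2)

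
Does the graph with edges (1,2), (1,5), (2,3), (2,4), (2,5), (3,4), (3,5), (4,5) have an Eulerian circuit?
No (2 vertices have odd degree: {3, 4}; Eulerian circuit requires 0)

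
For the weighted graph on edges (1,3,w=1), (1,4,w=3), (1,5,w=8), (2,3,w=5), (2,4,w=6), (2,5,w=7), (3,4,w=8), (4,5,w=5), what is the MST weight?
14 (MST edges: (1,3,w=1), (1,4,w=3), (2,3,w=5), (4,5,w=5); sum of weights 1 + 3 + 5 + 5 = 14)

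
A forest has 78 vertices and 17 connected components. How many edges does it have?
61 (Each of the 17 component trees on V_i vertices has V_i - 1 edges; summing gives V - C = 78 - 17 = 61)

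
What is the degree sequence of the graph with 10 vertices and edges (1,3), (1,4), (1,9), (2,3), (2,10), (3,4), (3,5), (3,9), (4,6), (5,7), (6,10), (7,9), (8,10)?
[5, 3, 3, 3, 3, 2, 2, 2, 2, 1] (degrees: deg(1)=3, deg(2)=2, deg(3)=5, deg(4)=3, deg(5)=2, deg(6)=2, deg(7)=2, deg(8)=1, deg(9)=3, deg(10)=3)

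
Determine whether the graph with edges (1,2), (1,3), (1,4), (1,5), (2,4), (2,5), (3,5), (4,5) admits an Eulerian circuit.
No (2 vertices have odd degree: {2, 4}; Eulerian circuit requires 0)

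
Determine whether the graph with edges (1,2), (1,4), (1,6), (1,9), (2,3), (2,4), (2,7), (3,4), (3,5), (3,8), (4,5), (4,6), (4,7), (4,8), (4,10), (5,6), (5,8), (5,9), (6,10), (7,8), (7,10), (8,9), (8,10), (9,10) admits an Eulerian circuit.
No (2 vertices have odd degree: {5, 10}; Eulerian circuit requires 0)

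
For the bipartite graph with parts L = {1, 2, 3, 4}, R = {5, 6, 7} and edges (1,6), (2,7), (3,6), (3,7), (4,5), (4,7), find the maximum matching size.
3 (matching: (1,6), (2,7), (4,5); upper bound min(|L|,|R|) = min(4,3) = 3)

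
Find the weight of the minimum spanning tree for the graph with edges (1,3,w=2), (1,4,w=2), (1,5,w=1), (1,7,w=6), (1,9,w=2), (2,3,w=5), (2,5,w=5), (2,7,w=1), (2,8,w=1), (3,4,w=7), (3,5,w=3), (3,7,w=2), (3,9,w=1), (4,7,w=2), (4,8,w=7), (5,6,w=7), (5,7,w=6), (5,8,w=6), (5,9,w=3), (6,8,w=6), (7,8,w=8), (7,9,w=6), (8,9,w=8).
16 (MST edges: (1,3,w=2), (1,4,w=2), (1,5,w=1), (2,7,w=1), (2,8,w=1), (3,7,w=2), (3,9,w=1), (6,8,w=6); sum of weights 2 + 2 + 1 + 1 + 1 + 2 + 1 + 6 = 16)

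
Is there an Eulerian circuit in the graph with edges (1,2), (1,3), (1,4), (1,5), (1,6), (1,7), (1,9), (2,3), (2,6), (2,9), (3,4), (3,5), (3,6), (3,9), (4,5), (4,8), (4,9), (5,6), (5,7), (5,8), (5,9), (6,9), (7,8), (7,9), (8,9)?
No (4 vertices have odd degree: {1, 4, 5, 6}; Eulerian circuit requires 0)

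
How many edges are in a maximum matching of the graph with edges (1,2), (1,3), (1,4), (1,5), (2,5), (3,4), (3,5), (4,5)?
2 (matching: (1,4), (2,5); upper bound floor(n/2) = floor(5/2) = 2)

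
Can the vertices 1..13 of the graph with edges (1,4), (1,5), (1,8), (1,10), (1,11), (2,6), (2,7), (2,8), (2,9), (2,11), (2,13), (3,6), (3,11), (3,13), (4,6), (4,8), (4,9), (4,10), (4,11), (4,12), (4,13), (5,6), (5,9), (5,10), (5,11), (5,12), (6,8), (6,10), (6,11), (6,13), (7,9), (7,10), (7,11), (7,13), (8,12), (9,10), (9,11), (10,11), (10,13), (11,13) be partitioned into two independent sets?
No (odd cycle of length 3: 5 -> 1 -> 10 -> 5)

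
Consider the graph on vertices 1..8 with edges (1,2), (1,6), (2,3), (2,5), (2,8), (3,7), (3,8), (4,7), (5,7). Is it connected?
Yes (BFS from 1 visits [1, 2, 6, 3, 5, 8, 7, 4] — all 8 vertices reached)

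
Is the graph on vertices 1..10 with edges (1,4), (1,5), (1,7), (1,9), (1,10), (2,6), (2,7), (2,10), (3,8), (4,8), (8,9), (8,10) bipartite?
Yes. Partition: {1, 2, 8}, {3, 4, 5, 6, 7, 9, 10}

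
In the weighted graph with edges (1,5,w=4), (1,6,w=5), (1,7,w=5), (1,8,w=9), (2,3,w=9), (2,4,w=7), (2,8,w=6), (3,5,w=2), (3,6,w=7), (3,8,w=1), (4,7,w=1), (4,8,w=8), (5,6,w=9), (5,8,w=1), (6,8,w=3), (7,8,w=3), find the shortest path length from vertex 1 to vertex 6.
5 (path: 1 -> 6; weights 5 = 5)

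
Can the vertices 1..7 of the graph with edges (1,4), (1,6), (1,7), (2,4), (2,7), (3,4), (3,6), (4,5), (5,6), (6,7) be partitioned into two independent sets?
No (odd cycle of length 3: 7 -> 1 -> 6 -> 7)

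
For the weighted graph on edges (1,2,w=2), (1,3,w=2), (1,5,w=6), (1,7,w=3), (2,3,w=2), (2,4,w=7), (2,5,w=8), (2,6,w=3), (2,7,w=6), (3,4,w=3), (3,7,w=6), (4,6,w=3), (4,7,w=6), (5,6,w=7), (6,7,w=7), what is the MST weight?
19 (MST edges: (1,2,w=2), (1,3,w=2), (1,5,w=6), (1,7,w=3), (2,6,w=3), (3,4,w=3); sum of weights 2 + 2 + 6 + 3 + 3 + 3 = 19)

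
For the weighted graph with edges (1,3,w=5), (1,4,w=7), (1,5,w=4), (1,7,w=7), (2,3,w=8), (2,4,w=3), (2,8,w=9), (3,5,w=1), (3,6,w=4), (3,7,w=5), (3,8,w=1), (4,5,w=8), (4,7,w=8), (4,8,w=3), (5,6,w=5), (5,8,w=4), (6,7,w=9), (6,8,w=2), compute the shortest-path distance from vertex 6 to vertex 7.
8 (path: 6 -> 8 -> 3 -> 7; weights 2 + 1 + 5 = 8)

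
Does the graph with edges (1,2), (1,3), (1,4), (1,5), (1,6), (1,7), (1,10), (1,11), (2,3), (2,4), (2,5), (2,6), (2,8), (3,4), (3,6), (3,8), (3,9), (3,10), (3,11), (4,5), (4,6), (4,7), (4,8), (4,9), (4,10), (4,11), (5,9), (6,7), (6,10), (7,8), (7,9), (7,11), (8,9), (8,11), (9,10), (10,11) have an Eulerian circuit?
Yes (the graph is connected and all 11 vertices have even degree)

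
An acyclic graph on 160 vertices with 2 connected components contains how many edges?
158 (Each of the 2 component trees on V_i vertices has V_i - 1 edges; summing gives V - C = 160 - 2 = 158)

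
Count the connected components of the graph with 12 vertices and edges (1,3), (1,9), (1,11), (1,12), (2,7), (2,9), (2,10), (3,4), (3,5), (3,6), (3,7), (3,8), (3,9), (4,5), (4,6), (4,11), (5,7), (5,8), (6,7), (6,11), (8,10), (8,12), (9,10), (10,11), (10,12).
1 (components: {1, 2, 3, 4, 5, 6, 7, 8, 9, 10, 11, 12})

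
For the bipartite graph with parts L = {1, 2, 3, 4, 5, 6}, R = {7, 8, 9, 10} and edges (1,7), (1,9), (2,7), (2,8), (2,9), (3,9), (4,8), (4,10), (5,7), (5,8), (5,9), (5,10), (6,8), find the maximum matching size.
4 (matching: (1,9), (2,8), (4,10), (5,7); upper bound min(|L|,|R|) = min(6,4) = 4)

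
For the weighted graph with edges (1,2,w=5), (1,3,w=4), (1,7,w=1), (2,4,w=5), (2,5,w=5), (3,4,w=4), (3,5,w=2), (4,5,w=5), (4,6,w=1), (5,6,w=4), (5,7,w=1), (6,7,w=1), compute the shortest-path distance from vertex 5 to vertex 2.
5 (path: 5 -> 2; weights 5 = 5)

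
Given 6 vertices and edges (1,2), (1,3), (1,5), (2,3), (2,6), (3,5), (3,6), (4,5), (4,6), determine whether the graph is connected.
Yes (BFS from 1 visits [1, 2, 3, 5, 6, 4] — all 6 vertices reached)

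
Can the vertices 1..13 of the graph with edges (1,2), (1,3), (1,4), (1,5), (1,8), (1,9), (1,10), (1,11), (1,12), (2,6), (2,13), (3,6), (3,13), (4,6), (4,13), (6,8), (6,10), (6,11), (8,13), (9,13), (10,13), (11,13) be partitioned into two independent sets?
Yes. Partition: {1, 6, 7, 13}, {2, 3, 4, 5, 8, 9, 10, 11, 12}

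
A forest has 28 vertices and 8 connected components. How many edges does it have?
20 (Each of the 8 component trees on V_i vertices has V_i - 1 edges; summing gives V - C = 28 - 8 = 20)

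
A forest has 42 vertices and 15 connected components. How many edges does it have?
27 (Each of the 15 component trees on V_i vertices has V_i - 1 edges; summing gives V - C = 42 - 15 = 27)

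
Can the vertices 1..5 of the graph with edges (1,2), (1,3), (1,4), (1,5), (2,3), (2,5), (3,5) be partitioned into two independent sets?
No (odd cycle of length 3: 3 -> 1 -> 2 -> 3)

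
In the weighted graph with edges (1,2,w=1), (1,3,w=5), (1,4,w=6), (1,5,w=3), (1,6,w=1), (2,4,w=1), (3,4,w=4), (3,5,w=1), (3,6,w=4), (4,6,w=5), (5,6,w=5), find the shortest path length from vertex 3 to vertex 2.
5 (path: 3 -> 4 -> 2; weights 4 + 1 = 5)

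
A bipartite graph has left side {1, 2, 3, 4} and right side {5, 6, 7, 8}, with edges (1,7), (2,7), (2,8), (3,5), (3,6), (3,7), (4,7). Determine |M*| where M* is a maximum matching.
3 (matching: (1,7), (2,8), (3,6); upper bound min(|L|,|R|) = min(4,4) = 4)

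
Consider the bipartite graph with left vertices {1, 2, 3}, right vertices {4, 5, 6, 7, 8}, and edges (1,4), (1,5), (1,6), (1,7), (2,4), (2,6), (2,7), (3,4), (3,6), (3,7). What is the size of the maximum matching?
3 (matching: (1,5), (2,6), (3,7); upper bound min(|L|,|R|) = min(3,5) = 3)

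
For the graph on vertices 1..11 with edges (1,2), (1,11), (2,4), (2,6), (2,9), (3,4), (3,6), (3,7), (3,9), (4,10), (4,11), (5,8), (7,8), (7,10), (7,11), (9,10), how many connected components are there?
1 (components: {1, 2, 3, 4, 5, 6, 7, 8, 9, 10, 11})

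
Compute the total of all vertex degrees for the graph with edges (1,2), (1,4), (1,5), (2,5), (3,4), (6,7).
12 (handshake: sum of degrees = 2|E| = 2 x 6 = 12)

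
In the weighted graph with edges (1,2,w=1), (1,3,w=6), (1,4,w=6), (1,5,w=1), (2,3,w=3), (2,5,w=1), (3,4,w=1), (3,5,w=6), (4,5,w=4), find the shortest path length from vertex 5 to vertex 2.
1 (path: 5 -> 2; weights 1 = 1)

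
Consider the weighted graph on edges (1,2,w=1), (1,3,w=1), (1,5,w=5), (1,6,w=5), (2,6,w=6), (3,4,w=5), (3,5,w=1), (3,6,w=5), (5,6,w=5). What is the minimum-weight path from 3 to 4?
5 (path: 3 -> 4; weights 5 = 5)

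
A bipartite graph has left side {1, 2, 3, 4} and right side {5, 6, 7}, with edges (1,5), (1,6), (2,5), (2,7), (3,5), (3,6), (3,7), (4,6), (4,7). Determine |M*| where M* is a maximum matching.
3 (matching: (1,6), (2,7), (3,5); upper bound min(|L|,|R|) = min(4,3) = 3)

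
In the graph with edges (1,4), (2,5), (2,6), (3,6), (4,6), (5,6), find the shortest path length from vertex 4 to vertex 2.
2 (path: 4 -> 6 -> 2, 2 edges)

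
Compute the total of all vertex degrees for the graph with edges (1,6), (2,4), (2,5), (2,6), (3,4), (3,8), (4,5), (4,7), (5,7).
18 (handshake: sum of degrees = 2|E| = 2 x 9 = 18)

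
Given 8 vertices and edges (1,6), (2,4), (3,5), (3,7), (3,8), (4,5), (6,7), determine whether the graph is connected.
Yes (BFS from 1 visits [1, 6, 7, 3, 5, 8, 4, 2] — all 8 vertices reached)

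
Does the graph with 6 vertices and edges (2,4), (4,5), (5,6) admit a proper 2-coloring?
Yes. Partition: {1, 2, 3, 5}, {4, 6}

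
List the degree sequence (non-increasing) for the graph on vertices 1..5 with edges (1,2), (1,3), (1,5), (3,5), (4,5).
[3, 3, 2, 1, 1] (degrees: deg(1)=3, deg(2)=1, deg(3)=2, deg(4)=1, deg(5)=3)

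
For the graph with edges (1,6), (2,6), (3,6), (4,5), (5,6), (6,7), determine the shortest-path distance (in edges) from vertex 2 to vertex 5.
2 (path: 2 -> 6 -> 5, 2 edges)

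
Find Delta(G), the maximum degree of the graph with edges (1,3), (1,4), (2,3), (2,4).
2 (attained at vertices 1, 2, 3, 4)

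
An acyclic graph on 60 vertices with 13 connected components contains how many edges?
47 (Each of the 13 component trees on V_i vertices has V_i - 1 edges; summing gives V - C = 60 - 13 = 47)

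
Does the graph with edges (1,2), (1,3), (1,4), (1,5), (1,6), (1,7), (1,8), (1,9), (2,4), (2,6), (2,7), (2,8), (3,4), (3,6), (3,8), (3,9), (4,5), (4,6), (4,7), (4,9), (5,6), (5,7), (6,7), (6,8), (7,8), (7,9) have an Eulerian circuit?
No (6 vertices have odd degree: {2, 3, 4, 6, 7, 8}; Eulerian circuit requires 0)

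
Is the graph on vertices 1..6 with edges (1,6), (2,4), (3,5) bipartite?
Yes. Partition: {1, 2, 3}, {4, 5, 6}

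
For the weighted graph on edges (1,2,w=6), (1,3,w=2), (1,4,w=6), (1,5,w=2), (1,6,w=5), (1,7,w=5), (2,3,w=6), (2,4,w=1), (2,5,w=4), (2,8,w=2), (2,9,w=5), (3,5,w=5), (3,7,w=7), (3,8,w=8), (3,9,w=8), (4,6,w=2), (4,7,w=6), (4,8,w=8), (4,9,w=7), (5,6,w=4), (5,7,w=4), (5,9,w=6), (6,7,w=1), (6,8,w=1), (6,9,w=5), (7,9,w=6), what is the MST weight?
18 (MST edges: (1,3,w=2), (1,5,w=2), (2,4,w=1), (2,5,w=4), (2,8,w=2), (2,9,w=5), (6,7,w=1), (6,8,w=1); sum of weights 2 + 2 + 1 + 4 + 2 + 5 + 1 + 1 = 18)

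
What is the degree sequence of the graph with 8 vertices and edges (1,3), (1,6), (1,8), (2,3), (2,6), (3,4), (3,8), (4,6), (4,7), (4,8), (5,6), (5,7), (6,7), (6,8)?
[6, 4, 4, 4, 3, 3, 2, 2] (degrees: deg(1)=3, deg(2)=2, deg(3)=4, deg(4)=4, deg(5)=2, deg(6)=6, deg(7)=3, deg(8)=4)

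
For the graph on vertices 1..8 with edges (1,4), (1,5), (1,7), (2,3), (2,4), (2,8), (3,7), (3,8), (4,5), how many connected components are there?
2 (components: {1, 2, 3, 4, 5, 7, 8}, {6})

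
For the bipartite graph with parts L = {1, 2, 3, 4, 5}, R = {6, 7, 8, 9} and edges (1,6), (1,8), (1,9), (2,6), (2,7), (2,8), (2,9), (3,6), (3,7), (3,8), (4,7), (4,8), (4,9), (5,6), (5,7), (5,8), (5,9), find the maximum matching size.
4 (matching: (1,9), (2,8), (3,7), (5,6); upper bound min(|L|,|R|) = min(5,4) = 4)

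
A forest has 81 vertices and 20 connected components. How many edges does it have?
61 (Each of the 20 component trees on V_i vertices has V_i - 1 edges; summing gives V - C = 81 - 20 = 61)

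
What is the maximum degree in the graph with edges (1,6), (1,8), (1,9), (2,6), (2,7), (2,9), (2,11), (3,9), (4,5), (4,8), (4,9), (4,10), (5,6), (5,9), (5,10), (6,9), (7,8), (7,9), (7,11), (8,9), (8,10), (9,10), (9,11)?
10 (attained at vertex 9)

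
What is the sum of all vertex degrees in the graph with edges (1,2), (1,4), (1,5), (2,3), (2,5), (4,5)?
12 (handshake: sum of degrees = 2|E| = 2 x 6 = 12)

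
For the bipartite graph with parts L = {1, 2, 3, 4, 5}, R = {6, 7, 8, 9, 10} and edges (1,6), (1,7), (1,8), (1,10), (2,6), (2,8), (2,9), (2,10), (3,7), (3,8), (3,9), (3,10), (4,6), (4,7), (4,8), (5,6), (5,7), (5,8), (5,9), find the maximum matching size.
5 (matching: (1,10), (2,9), (3,8), (4,7), (5,6); upper bound min(|L|,|R|) = min(5,5) = 5)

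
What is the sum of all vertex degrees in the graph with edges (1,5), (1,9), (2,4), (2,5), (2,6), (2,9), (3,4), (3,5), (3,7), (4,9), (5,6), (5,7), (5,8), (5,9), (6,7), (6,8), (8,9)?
34 (handshake: sum of degrees = 2|E| = 2 x 17 = 34)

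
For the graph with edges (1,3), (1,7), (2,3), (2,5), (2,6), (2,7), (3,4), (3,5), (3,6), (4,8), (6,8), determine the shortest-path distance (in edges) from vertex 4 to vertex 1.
2 (path: 4 -> 3 -> 1, 2 edges)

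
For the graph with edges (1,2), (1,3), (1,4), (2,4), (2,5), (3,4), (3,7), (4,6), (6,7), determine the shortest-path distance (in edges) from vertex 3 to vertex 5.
3 (path: 3 -> 4 -> 2 -> 5, 3 edges)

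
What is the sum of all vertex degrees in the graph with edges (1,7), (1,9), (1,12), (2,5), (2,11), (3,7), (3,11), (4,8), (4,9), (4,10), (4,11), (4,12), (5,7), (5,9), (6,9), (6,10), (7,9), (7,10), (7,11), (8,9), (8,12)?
42 (handshake: sum of degrees = 2|E| = 2 x 21 = 42)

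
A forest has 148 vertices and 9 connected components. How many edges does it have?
139 (Each of the 9 component trees on V_i vertices has V_i - 1 edges; summing gives V - C = 148 - 9 = 139)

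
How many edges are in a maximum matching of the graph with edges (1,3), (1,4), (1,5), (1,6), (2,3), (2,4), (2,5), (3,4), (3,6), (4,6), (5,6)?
3 (matching: (1,5), (2,3), (4,6); upper bound floor(n/2) = floor(6/2) = 3)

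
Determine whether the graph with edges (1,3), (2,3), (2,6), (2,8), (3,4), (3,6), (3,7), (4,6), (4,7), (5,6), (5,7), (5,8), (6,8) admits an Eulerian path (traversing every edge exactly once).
No (8 vertices have odd degree: {1, 2, 3, 4, 5, 6, 7, 8}; Eulerian path requires 0 or 2)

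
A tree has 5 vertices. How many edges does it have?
4 (A tree on V vertices has V - 1 edges, so 5 - 1 = 4)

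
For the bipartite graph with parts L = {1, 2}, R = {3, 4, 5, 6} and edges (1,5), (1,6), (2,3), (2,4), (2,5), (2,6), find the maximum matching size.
2 (matching: (1,6), (2,5); upper bound min(|L|,|R|) = min(2,4) = 2)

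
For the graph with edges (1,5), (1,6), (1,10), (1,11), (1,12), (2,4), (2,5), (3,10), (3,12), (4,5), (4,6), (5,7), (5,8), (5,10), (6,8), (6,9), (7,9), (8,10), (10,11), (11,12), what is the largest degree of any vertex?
6 (attained at vertex 5)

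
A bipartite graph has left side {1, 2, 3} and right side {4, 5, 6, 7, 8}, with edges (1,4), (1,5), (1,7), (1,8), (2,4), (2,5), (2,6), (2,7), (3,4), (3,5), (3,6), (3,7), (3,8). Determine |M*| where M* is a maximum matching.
3 (matching: (1,8), (2,7), (3,6); upper bound min(|L|,|R|) = min(3,5) = 3)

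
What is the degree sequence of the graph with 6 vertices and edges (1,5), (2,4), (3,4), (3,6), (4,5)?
[3, 2, 2, 1, 1, 1] (degrees: deg(1)=1, deg(2)=1, deg(3)=2, deg(4)=3, deg(5)=2, deg(6)=1)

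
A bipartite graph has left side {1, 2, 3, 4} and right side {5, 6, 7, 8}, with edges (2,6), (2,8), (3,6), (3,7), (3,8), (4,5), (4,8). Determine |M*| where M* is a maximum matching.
3 (matching: (2,6), (3,7), (4,8); upper bound min(|L|,|R|) = min(4,4) = 4)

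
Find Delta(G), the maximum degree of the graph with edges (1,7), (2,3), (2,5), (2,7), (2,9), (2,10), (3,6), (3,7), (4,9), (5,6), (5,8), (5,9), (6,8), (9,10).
5 (attained at vertex 2)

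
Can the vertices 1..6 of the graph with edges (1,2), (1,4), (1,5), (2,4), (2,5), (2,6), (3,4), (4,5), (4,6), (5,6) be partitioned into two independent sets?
No (odd cycle of length 3: 4 -> 1 -> 2 -> 4)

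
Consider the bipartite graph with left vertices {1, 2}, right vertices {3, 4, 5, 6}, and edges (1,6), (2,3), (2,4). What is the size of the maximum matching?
2 (matching: (1,6), (2,4); upper bound min(|L|,|R|) = min(2,4) = 2)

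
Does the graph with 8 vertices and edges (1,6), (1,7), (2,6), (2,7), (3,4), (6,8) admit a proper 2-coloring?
Yes. Partition: {1, 2, 3, 5, 8}, {4, 6, 7}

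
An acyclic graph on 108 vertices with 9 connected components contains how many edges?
99 (Each of the 9 component trees on V_i vertices has V_i - 1 edges; summing gives V - C = 108 - 9 = 99)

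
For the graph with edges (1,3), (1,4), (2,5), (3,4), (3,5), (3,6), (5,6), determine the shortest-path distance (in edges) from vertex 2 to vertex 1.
3 (path: 2 -> 5 -> 3 -> 1, 3 edges)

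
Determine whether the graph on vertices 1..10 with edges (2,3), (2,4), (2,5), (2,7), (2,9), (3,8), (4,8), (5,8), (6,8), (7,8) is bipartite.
Yes. Partition: {1, 2, 8, 10}, {3, 4, 5, 6, 7, 9}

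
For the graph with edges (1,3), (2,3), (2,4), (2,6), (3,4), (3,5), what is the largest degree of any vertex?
4 (attained at vertex 3)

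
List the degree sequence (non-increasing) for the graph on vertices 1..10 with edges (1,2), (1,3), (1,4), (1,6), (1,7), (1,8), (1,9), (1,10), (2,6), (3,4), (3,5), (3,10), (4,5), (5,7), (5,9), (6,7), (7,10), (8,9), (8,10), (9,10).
[8, 5, 4, 4, 4, 4, 3, 3, 3, 2] (degrees: deg(1)=8, deg(2)=2, deg(3)=4, deg(4)=3, deg(5)=4, deg(6)=3, deg(7)=4, deg(8)=3, deg(9)=4, deg(10)=5)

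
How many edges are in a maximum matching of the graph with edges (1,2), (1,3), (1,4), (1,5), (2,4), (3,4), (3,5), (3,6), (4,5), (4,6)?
3 (matching: (1,5), (2,4), (3,6); upper bound floor(n/2) = floor(6/2) = 3)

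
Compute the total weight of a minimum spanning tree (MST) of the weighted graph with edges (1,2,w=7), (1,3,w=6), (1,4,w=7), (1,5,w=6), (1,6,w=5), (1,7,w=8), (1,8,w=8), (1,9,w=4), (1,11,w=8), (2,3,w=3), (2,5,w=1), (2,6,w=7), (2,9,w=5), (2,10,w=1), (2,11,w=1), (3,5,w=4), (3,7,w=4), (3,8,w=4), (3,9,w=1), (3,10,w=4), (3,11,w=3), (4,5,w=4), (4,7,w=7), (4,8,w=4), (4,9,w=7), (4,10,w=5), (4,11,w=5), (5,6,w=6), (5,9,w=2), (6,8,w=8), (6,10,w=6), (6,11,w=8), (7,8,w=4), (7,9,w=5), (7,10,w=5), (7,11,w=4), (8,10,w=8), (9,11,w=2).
27 (MST edges: (1,6,w=5), (1,9,w=4), (2,5,w=1), (2,10,w=1), (2,11,w=1), (3,7,w=4), (3,8,w=4), (3,9,w=1), (4,8,w=4), (5,9,w=2); sum of weights 5 + 4 + 1 + 1 + 1 + 4 + 4 + 1 + 4 + 2 = 27)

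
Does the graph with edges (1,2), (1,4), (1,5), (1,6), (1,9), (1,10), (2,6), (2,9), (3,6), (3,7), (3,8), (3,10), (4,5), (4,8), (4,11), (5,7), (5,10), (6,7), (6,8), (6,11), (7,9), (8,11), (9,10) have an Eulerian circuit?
No (2 vertices have odd degree: {2, 11}; Eulerian circuit requires 0)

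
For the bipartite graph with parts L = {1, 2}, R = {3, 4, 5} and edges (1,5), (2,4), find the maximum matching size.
2 (matching: (1,5), (2,4); upper bound min(|L|,|R|) = min(2,3) = 2)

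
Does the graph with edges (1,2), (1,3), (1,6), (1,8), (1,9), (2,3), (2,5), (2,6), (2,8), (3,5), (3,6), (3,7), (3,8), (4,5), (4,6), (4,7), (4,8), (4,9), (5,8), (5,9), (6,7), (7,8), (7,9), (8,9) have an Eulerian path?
No (8 vertices have odd degree: {1, 2, 4, 5, 6, 7, 8, 9}; Eulerian path requires 0 or 2)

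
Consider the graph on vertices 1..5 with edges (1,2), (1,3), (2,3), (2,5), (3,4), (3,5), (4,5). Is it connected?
Yes (BFS from 1 visits [1, 2, 3, 5, 4] — all 5 vertices reached)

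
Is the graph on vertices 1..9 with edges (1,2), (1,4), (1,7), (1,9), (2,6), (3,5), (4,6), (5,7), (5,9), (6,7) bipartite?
Yes. Partition: {1, 5, 6, 8}, {2, 3, 4, 7, 9}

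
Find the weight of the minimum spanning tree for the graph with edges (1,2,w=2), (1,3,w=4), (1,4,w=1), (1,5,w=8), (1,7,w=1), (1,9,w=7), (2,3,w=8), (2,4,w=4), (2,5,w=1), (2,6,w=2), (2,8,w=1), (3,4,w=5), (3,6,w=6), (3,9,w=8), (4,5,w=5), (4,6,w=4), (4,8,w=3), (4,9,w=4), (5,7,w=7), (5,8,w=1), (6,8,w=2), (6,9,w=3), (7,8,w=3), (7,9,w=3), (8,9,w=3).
15 (MST edges: (1,2,w=2), (1,3,w=4), (1,4,w=1), (1,7,w=1), (2,5,w=1), (2,6,w=2), (2,8,w=1), (6,9,w=3); sum of weights 2 + 4 + 1 + 1 + 1 + 2 + 1 + 3 = 15)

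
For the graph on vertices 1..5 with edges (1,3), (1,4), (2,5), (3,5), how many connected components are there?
1 (components: {1, 2, 3, 4, 5})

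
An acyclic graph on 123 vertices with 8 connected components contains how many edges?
115 (Each of the 8 component trees on V_i vertices has V_i - 1 edges; summing gives V - C = 123 - 8 = 115)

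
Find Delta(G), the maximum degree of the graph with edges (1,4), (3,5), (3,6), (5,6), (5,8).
3 (attained at vertex 5)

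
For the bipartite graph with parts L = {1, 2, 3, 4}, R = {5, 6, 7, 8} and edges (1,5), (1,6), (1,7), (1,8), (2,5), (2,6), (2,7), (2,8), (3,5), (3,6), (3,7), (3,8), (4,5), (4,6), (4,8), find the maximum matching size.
4 (matching: (1,8), (2,7), (3,6), (4,5); upper bound min(|L|,|R|) = min(4,4) = 4)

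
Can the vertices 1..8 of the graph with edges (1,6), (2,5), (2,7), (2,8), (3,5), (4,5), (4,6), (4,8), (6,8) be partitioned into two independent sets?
No (odd cycle of length 3: 4 -> 6 -> 8 -> 4)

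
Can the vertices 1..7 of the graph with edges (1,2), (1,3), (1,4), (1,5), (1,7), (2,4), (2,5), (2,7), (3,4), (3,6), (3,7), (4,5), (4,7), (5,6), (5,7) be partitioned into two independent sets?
No (odd cycle of length 3: 4 -> 1 -> 3 -> 4)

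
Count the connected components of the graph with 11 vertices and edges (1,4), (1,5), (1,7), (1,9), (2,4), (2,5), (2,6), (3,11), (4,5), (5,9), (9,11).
3 (components: {1, 2, 3, 4, 5, 6, 7, 9, 11}, {8}, {10})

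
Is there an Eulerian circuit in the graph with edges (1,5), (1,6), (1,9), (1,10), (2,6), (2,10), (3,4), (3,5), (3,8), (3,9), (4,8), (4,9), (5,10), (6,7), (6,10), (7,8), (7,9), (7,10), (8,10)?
No (2 vertices have odd degree: {4, 5}; Eulerian circuit requires 0)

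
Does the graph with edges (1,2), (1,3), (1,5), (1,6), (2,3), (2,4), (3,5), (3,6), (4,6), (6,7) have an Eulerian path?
Yes (the graph is connected and exactly 2 vertices have odd degree: {2, 7}; any Eulerian path must start and end at those)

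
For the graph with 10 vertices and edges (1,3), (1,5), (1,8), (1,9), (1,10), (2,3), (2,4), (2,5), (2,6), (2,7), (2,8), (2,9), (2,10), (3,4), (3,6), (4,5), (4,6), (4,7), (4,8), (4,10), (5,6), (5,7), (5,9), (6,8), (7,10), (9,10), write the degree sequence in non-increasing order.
[8, 7, 6, 5, 5, 5, 4, 4, 4, 4] (degrees: deg(1)=5, deg(2)=8, deg(3)=4, deg(4)=7, deg(5)=6, deg(6)=5, deg(7)=4, deg(8)=4, deg(9)=4, deg(10)=5)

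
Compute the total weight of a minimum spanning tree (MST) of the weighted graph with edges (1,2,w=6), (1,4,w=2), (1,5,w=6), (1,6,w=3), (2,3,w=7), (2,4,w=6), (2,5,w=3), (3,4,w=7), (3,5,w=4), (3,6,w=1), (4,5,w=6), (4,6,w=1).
11 (MST edges: (1,4,w=2), (2,5,w=3), (3,5,w=4), (3,6,w=1), (4,6,w=1); sum of weights 2 + 3 + 4 + 1 + 1 = 11)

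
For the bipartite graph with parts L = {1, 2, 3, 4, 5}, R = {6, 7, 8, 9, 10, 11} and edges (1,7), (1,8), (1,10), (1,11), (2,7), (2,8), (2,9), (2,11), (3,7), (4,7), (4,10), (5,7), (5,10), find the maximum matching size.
4 (matching: (1,11), (2,9), (3,7), (4,10); upper bound min(|L|,|R|) = min(5,6) = 5)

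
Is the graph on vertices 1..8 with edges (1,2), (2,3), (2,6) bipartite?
Yes. Partition: {1, 3, 4, 5, 6, 7, 8}, {2}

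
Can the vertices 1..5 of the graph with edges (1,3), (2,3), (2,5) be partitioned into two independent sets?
Yes. Partition: {1, 2, 4}, {3, 5}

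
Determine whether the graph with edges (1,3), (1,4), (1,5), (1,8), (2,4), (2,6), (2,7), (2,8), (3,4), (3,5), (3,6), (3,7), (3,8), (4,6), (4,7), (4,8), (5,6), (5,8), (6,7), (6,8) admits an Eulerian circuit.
Yes (the graph is connected and all 8 vertices have even degree)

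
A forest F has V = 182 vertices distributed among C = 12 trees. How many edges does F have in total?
170 (Each of the 12 component trees on V_i vertices has V_i - 1 edges; summing gives V - C = 182 - 12 = 170)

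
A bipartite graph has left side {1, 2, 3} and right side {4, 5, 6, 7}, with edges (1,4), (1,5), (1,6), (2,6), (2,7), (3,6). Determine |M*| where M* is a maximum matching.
3 (matching: (1,5), (2,7), (3,6); upper bound min(|L|,|R|) = min(3,4) = 3)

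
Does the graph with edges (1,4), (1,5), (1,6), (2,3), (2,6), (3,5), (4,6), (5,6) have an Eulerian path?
Yes (the graph is connected and exactly 2 vertices have odd degree: {1, 5}; any Eulerian path must start and end at those)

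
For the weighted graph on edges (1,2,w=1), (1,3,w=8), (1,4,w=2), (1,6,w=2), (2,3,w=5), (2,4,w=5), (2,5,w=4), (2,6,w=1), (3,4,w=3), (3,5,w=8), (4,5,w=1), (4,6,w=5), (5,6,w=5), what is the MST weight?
8 (MST edges: (1,2,w=1), (1,4,w=2), (2,6,w=1), (3,4,w=3), (4,5,w=1); sum of weights 1 + 2 + 1 + 3 + 1 = 8)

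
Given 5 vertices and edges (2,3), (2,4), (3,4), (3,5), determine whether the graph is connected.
No, it has 2 components: {1}, {2, 3, 4, 5}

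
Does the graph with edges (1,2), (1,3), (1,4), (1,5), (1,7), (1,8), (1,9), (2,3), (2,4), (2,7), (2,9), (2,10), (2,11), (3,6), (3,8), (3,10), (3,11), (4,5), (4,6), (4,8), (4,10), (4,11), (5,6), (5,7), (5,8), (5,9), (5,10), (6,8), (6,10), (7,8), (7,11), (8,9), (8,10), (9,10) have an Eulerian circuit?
No (8 vertices have odd degree: {1, 2, 4, 5, 6, 7, 9, 10}; Eulerian circuit requires 0)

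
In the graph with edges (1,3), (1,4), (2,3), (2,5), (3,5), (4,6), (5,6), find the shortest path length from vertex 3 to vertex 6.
2 (path: 3 -> 5 -> 6, 2 edges)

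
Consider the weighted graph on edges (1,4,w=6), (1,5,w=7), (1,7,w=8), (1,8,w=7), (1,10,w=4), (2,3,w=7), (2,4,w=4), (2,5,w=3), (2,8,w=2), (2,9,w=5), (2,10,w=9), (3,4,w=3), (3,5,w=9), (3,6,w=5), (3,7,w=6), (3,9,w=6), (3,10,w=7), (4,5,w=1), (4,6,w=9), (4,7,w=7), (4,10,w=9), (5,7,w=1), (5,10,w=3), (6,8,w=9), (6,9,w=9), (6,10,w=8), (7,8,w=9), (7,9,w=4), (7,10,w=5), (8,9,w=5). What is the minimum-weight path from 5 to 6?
9 (path: 5 -> 4 -> 3 -> 6; weights 1 + 3 + 5 = 9)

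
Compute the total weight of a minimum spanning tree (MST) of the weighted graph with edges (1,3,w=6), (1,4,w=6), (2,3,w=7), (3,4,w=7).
19 (MST edges: (1,3,w=6), (1,4,w=6), (2,3,w=7); sum of weights 6 + 6 + 7 = 19)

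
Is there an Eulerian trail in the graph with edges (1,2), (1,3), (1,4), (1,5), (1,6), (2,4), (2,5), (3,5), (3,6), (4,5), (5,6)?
No (6 vertices have odd degree: {1, 2, 3, 4, 5, 6}; Eulerian path requires 0 or 2)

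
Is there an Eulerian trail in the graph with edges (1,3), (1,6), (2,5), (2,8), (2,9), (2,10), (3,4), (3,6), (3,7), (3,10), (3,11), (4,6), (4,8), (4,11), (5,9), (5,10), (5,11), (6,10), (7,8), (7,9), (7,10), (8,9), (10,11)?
Yes — and in fact it has an Eulerian circuit (the graph is connected and all 11 vertices have even degree)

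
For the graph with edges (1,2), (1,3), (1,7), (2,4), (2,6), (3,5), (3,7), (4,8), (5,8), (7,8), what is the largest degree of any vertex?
3 (attained at vertices 1, 2, 3, 7, 8)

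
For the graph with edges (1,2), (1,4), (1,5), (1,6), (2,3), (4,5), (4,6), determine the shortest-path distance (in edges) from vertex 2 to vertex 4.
2 (path: 2 -> 1 -> 4, 2 edges)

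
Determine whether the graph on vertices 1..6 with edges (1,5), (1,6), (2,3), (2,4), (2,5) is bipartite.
Yes. Partition: {1, 2}, {3, 4, 5, 6}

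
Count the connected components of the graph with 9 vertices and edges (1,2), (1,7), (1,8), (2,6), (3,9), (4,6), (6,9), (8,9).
2 (components: {1, 2, 3, 4, 6, 7, 8, 9}, {5})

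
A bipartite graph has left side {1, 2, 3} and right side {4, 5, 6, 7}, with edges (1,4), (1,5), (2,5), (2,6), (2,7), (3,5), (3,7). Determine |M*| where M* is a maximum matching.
3 (matching: (1,5), (2,6), (3,7); upper bound min(|L|,|R|) = min(3,4) = 3)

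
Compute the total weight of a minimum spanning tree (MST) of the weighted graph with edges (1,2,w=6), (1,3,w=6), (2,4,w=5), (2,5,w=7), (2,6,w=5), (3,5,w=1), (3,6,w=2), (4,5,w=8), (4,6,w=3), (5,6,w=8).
17 (MST edges: (1,3,w=6), (2,6,w=5), (3,5,w=1), (3,6,w=2), (4,6,w=3); sum of weights 6 + 5 + 1 + 2 + 3 = 17)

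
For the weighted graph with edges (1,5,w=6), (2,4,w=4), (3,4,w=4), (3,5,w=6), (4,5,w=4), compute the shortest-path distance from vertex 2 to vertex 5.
8 (path: 2 -> 4 -> 5; weights 4 + 4 = 8)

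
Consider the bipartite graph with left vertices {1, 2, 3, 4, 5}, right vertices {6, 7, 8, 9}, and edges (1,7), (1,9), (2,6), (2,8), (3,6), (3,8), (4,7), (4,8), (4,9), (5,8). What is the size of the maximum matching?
4 (matching: (1,9), (2,8), (3,6), (4,7); upper bound min(|L|,|R|) = min(5,4) = 4)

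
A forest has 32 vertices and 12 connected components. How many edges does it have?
20 (Each of the 12 component trees on V_i vertices has V_i - 1 edges; summing gives V - C = 32 - 12 = 20)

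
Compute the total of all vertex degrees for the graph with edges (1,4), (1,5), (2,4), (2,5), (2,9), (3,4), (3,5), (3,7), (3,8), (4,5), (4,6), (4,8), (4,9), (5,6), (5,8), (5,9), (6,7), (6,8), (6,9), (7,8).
40 (handshake: sum of degrees = 2|E| = 2 x 20 = 40)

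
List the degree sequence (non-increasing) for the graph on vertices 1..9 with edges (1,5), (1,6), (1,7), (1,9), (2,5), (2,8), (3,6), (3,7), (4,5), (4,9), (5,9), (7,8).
[4, 4, 3, 3, 2, 2, 2, 2, 2] (degrees: deg(1)=4, deg(2)=2, deg(3)=2, deg(4)=2, deg(5)=4, deg(6)=2, deg(7)=3, deg(8)=2, deg(9)=3)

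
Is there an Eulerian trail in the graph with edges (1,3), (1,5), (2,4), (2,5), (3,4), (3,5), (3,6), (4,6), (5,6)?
Yes (the graph is connected and exactly 2 vertices have odd degree: {4, 6}; any Eulerian path must start and end at those)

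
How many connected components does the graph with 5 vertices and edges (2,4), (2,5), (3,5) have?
2 (components: {1}, {2, 3, 4, 5})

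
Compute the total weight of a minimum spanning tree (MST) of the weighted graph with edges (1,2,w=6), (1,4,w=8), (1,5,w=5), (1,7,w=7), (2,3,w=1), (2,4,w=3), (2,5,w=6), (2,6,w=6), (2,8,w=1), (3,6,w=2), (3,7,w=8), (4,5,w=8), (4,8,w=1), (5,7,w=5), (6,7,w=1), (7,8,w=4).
16 (MST edges: (1,5,w=5), (2,3,w=1), (2,8,w=1), (3,6,w=2), (4,8,w=1), (5,7,w=5), (6,7,w=1); sum of weights 5 + 1 + 1 + 2 + 1 + 5 + 1 = 16)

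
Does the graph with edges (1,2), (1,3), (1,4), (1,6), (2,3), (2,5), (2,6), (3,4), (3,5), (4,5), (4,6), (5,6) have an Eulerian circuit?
Yes (the graph is connected and all 6 vertices have even degree)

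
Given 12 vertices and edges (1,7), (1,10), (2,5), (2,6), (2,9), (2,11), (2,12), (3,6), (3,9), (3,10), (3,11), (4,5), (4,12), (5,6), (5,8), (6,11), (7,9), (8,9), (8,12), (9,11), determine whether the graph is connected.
Yes (BFS from 1 visits [1, 7, 10, 9, 3, 2, 8, 11, 6, 5, 12, 4] — all 12 vertices reached)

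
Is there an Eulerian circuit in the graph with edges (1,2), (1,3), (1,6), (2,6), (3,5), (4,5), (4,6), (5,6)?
No (2 vertices have odd degree: {1, 5}; Eulerian circuit requires 0)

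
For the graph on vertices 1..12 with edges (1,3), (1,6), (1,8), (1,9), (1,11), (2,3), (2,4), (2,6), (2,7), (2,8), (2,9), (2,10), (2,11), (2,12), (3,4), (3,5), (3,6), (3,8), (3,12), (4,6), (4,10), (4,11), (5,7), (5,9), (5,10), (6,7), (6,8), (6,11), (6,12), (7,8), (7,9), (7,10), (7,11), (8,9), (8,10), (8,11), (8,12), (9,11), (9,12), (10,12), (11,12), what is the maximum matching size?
6 (matching: (1,11), (2,4), (3,8), (5,9), (6,12), (7,10); upper bound floor(n/2) = floor(12/2) = 6)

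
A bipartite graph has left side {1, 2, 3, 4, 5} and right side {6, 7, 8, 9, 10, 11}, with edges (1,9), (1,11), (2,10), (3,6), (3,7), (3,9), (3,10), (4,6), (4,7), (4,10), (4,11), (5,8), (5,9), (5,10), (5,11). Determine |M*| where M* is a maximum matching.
5 (matching: (1,11), (2,10), (3,9), (4,7), (5,8); upper bound min(|L|,|R|) = min(5,6) = 5)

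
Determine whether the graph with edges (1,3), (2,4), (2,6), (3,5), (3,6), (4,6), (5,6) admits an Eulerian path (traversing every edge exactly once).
Yes (the graph is connected and exactly 2 vertices have odd degree: {1, 3}; any Eulerian path must start and end at those)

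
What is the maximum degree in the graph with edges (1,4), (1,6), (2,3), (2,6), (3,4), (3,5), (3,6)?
4 (attained at vertex 3)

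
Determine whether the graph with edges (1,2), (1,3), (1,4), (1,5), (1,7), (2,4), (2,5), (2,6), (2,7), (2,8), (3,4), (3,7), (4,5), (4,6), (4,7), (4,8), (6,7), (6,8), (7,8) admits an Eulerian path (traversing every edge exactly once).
No (4 vertices have odd degree: {1, 3, 4, 5}; Eulerian path requires 0 or 2)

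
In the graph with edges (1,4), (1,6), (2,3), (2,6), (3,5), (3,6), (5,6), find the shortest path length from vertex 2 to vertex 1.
2 (path: 2 -> 6 -> 1, 2 edges)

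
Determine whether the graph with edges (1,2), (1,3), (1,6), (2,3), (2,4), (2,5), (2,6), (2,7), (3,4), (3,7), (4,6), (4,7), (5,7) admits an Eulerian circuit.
No (2 vertices have odd degree: {1, 6}; Eulerian circuit requires 0)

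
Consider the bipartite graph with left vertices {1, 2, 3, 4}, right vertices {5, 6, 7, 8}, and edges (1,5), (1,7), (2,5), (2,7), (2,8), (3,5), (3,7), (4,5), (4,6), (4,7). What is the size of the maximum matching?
4 (matching: (1,7), (2,8), (3,5), (4,6); upper bound min(|L|,|R|) = min(4,4) = 4)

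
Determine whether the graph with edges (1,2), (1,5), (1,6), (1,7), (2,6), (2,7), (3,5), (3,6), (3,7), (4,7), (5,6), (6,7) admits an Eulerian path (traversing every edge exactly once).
No (6 vertices have odd degree: {2, 3, 4, 5, 6, 7}; Eulerian path requires 0 or 2)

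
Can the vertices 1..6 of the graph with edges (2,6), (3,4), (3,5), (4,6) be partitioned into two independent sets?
Yes. Partition: {1, 2, 4, 5}, {3, 6}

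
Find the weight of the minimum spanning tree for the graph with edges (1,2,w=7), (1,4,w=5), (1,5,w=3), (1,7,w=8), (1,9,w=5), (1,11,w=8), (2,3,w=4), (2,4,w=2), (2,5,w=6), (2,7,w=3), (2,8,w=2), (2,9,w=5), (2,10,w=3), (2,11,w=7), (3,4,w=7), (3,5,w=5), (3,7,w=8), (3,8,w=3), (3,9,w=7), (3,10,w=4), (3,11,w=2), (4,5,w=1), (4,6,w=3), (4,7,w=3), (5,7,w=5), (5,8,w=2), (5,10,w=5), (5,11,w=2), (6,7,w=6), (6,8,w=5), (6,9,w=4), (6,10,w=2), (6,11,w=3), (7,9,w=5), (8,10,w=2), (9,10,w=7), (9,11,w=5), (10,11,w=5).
23 (MST edges: (1,5,w=3), (2,4,w=2), (2,7,w=3), (2,8,w=2), (3,11,w=2), (4,5,w=1), (5,11,w=2), (6,9,w=4), (6,10,w=2), (8,10,w=2); sum of weights 3 + 2 + 3 + 2 + 2 + 1 + 2 + 4 + 2 + 2 = 23)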